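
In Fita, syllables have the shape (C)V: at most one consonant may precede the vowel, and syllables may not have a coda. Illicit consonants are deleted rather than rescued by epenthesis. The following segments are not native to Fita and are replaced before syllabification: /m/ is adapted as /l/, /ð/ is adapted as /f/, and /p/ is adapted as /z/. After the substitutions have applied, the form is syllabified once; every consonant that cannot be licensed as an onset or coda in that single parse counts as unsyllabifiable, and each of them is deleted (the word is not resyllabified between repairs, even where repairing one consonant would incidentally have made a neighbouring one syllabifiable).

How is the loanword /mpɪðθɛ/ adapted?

zɪθɛ

Substitution: /m/ → /l/, /p/ → /z/, /ð/ → /f/, giving /lzɪfθɛ/.
Under (C)V, the unsyllabifiable consonants are /l/, /f/ (no codas are permitted; onsets are limited to one consonant).
Deleting the stranded consonants removes /l/, /f/.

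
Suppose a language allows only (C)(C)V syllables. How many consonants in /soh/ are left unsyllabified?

1

The consonants /h/ cannot be parsed into a legal (C)(C)V syllable (no codas are permitted; onsets may contain at most 2 consonants).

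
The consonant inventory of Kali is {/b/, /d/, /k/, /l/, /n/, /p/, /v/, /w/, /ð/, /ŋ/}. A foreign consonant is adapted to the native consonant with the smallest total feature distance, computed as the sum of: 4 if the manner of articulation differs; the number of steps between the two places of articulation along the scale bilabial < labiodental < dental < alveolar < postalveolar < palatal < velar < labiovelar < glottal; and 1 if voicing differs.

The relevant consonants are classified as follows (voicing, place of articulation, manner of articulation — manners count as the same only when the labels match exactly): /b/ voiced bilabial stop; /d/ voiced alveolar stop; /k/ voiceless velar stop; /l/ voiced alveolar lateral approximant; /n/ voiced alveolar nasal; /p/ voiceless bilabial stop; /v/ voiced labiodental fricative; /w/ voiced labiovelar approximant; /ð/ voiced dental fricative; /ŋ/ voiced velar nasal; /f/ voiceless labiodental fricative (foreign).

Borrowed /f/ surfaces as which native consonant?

/v/ is closest: same manner (fricative), place distance 0 (labiodental→labiodental), voicing differs (+1); total 1. Next closest is /ð/ at distance 2.

v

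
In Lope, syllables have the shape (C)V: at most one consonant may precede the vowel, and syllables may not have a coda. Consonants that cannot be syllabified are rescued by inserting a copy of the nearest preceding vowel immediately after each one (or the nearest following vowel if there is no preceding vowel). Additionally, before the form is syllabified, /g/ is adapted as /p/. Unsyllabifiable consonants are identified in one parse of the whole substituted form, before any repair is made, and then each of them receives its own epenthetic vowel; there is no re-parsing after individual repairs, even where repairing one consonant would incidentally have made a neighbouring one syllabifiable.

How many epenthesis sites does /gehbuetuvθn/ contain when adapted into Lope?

After substitution the input is /pehbuetuvθn/.
The unsyllabifiable consonants are /h/, /v/, /θ/, /n/; each receives one epenthetic vowel.

4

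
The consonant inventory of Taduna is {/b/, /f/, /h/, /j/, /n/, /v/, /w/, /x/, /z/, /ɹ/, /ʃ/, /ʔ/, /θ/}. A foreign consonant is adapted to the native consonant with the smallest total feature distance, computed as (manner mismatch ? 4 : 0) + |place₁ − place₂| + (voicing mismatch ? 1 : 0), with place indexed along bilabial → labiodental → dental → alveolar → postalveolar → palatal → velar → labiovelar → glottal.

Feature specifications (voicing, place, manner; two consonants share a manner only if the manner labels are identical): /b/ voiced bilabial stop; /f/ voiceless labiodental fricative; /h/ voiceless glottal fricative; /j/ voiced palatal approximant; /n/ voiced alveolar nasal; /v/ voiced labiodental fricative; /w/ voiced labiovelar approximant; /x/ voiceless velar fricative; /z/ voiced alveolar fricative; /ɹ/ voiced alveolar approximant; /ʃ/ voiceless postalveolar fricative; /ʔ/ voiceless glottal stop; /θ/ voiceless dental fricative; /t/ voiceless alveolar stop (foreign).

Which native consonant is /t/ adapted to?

/b/ is closest: same manner (stop), place distance 3 (alveolar→bilabial), voicing differs (+1); total 4. Next closest is /n/ at distance 5.

b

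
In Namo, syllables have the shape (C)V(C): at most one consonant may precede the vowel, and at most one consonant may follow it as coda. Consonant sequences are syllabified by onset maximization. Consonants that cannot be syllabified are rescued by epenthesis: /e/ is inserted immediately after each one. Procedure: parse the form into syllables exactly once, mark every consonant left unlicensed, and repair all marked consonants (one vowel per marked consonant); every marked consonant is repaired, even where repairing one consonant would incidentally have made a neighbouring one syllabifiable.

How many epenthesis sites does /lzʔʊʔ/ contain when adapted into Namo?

The unsyllabifiable consonants are /l/, /z/; each receives one epenthetic vowel.

2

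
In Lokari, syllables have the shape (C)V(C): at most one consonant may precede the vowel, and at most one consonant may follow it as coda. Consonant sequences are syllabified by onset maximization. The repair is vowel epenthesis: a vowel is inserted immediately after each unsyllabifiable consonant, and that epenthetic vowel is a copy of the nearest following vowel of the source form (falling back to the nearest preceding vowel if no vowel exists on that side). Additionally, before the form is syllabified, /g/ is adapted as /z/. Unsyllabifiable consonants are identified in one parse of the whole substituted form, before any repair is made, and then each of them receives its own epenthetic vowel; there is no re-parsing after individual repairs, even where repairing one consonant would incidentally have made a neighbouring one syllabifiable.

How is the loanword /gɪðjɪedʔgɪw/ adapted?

Substitution: /g/ → /z/, giving /zɪðjɪedʔzɪw/.
The consonants /ʔ/ cannot be parsed into a legal (C)V(C) syllable (at most one coda consonant is licensed; onsets are limited to one consonant).
Inserting the epenthetic vowel yields /ʔ/ → /ʔɪ/.

zɪðjɪedʔɪzɪw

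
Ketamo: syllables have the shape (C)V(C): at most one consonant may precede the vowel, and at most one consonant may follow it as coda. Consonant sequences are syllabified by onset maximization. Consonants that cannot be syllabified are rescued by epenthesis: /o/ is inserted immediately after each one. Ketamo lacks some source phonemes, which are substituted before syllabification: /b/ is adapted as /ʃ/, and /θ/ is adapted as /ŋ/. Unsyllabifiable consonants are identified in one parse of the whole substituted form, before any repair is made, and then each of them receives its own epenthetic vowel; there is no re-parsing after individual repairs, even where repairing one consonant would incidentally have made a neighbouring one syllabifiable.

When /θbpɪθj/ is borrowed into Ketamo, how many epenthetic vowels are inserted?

3

After substitution the input is /ŋʃpɪŋj/.
The unsyllabifiable consonants are /ŋ/, /ʃ/, /j/; each receives one epenthetic vowel.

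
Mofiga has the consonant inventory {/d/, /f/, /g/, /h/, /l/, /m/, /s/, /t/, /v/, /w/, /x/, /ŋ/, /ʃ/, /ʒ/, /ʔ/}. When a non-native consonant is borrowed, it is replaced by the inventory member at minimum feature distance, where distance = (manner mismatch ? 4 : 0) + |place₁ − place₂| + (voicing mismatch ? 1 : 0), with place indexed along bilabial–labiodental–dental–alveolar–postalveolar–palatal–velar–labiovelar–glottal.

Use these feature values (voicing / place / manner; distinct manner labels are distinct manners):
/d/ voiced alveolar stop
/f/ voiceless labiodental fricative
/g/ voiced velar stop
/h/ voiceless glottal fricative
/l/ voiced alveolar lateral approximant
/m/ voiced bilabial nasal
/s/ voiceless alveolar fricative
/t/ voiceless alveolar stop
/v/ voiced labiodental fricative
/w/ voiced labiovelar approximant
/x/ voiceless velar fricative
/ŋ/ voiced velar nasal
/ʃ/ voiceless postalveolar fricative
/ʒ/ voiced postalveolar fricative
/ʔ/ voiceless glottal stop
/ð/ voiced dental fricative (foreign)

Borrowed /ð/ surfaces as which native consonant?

v

/v/ is closest: same manner (fricative), place distance 1 (dental→labiodental), same voicing; total 1. Next closest is /f/ at distance 2.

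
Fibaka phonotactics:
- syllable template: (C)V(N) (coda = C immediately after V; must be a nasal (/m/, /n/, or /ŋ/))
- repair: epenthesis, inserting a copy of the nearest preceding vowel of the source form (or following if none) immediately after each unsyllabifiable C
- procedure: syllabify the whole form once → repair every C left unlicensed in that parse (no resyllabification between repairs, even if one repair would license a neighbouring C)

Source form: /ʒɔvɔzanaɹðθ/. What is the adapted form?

Under (C)V(N), the unsyllabifiable consonants are /ɹ/, /ð/, /θ/ (only a nasal (/m/, /n/, or /ŋ/) is licensed in coda position; onsets are limited to one consonant).
Each unlicensed consonant becomes the onset of a new syllable: /ɹ/ → /ɹa/, /ð/ → /ða/, /θ/ → /θa/.

ʒɔvɔzanaɹaðaθa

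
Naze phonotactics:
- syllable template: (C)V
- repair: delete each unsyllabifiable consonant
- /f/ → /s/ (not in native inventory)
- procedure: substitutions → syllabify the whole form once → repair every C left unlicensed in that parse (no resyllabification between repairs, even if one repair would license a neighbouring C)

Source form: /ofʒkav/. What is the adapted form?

Substitution: /f/ → /s/, giving /osʒkav/.
Syllabifying with onset maximization leaves /s/, /ʒ/, /v/ stranded (no codas are permitted; onsets are limited to one consonant).
Each unlicensed consonant is deleted: /s/, /ʒ/, /v/.

oka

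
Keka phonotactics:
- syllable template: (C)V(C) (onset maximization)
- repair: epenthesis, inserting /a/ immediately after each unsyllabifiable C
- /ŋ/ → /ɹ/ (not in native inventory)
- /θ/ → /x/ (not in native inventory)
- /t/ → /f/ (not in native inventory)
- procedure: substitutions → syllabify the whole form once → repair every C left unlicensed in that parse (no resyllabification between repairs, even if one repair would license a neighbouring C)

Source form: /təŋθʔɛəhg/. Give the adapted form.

Substitution: /t/ → /f/, /ŋ/ → /ɹ/, /θ/ → /x/, giving /fəɹxʔɛəhg/.
Under (C)V(C), the unsyllabifiable consonants are /x/, /g/ (at most one coda consonant is licensed; onsets are limited to one consonant).
Each unlicensed consonant becomes the onset of a new syllable: /x/ → /xa/, /g/ → /ga/.

fəɹxaʔɛəhga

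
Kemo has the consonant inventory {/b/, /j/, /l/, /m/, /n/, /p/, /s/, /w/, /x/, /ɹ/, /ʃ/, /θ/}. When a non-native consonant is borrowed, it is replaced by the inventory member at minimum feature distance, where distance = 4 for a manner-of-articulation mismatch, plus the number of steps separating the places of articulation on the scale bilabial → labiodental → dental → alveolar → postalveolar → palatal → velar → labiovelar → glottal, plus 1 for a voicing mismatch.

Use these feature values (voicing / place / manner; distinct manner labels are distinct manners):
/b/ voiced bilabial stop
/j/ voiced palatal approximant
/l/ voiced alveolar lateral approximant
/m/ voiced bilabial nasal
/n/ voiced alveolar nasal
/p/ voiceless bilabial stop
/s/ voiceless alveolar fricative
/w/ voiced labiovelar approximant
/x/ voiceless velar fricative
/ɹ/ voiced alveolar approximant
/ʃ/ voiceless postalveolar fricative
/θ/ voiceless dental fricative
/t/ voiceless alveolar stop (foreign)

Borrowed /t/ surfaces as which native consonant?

p

/p/ is closest: same manner (stop), place distance 3 (alveolar→bilabial), same voicing; total 3. Next closest is /b/ at distance 4.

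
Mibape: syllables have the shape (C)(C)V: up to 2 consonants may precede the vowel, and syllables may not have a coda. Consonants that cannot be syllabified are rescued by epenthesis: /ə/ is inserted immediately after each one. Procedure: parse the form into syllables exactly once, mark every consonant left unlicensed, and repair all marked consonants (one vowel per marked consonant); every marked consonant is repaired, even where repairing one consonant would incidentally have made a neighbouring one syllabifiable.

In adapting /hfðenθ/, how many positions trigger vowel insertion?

The unsyllabifiable consonants are /h/, /n/, /θ/; each receives one epenthetic vowel.

3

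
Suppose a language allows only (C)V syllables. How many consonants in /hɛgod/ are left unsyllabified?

The consonants /d/ cannot be parsed into a legal (C)V syllable (no codas are permitted; onsets are limited to one consonant).

1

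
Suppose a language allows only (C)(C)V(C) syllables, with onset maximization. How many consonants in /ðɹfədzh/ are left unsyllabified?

Syllabifying with onset maximization leaves /ð/, /z/, /h/ stranded (at most one coda consonant is licensed; onsets may contain at most 2 consonants).

3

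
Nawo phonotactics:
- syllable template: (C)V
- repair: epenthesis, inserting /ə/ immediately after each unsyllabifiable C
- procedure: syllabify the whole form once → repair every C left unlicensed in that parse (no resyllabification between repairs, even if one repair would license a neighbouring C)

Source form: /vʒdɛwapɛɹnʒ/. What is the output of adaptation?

vəʒədɛwapɛɹənəʒə

Under (C)V, the unsyllabifiable consonants are /v/, /ʒ/, /ɹ/, /n/, /ʒ/ (no codas are permitted; onsets are limited to one consonant).
Inserting the epenthetic vowel yields /v/ → /və/, /ʒ/ → /ʒə/, /ɹ/ → /ɹə/, /n/ → /nə/, /ʒ/ → /ʒə/.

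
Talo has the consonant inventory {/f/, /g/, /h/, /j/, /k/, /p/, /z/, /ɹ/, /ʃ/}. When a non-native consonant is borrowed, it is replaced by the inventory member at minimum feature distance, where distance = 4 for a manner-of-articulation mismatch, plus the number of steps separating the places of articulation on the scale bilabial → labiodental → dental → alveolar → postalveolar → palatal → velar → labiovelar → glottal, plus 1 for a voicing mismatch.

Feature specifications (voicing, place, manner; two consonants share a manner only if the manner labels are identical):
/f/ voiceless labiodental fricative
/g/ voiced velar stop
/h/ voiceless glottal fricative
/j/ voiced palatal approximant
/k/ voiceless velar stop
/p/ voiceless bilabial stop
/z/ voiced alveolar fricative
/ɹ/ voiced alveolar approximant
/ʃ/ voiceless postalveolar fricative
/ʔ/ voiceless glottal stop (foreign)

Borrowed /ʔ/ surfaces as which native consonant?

k

/k/ is closest: same manner (stop), place distance 2 (glottal→velar), same voicing; total 2. Next closest is /g/ at distance 3.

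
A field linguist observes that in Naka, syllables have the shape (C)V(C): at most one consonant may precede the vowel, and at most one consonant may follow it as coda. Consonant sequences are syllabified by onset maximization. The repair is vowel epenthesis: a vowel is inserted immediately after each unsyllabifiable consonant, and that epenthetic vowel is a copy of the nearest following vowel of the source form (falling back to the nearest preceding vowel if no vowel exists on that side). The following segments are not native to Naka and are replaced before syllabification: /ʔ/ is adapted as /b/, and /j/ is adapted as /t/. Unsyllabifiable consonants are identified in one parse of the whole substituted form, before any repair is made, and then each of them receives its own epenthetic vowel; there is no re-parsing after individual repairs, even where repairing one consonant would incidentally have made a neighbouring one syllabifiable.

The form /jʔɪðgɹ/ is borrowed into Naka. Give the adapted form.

Substitution: /j/ → /t/, /ʔ/ → /b/, giving /tbɪðgɹ/.
The consonants /t/, /g/, /ɹ/ cannot be parsed into a legal (C)V(C) syllable (at most one coda consonant is licensed; onsets are limited to one consonant).
Epenthesis after each stranded consonant: /t/ → /tɪ/, /g/ → /gɪ/, /ɹ/ → /ɹɪ/.

tɪbɪðgɪɹɪ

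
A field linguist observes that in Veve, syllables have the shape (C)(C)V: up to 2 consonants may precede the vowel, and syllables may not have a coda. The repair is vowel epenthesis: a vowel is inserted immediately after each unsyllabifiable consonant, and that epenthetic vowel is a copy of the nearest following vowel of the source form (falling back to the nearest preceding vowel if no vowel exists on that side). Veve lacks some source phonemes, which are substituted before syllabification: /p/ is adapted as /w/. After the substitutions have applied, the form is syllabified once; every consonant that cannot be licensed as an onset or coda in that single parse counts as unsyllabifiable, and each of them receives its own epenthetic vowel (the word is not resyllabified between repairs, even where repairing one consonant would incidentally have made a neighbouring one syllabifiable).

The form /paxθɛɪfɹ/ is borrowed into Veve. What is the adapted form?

Substitution: /p/ → /w/, giving /waxθɛɪfɹ/.
Syllabifying with onset maximization leaves /f/, /ɹ/ stranded (no codas are permitted; onsets may contain at most 2 consonants).
Each unlicensed consonant becomes the onset of a new syllable: /f/ → /fɪ/, /ɹ/ → /ɹɪ/.

waxθɛɪfɪɹɪ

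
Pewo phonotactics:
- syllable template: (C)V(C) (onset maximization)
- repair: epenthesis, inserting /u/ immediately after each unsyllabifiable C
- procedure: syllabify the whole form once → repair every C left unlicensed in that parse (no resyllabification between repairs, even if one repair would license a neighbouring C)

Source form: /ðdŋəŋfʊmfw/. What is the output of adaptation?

ðuduŋəŋfʊmfuwu

Syllabifying with onset maximization leaves /ð/, /d/, /f/, /w/ stranded (at most one coda consonant is licensed; onsets are limited to one consonant).
Each unlicensed consonant becomes the onset of a new syllable: /ð/ → /ðu/, /d/ → /du/, /f/ → /fu/, /w/ → /wu/.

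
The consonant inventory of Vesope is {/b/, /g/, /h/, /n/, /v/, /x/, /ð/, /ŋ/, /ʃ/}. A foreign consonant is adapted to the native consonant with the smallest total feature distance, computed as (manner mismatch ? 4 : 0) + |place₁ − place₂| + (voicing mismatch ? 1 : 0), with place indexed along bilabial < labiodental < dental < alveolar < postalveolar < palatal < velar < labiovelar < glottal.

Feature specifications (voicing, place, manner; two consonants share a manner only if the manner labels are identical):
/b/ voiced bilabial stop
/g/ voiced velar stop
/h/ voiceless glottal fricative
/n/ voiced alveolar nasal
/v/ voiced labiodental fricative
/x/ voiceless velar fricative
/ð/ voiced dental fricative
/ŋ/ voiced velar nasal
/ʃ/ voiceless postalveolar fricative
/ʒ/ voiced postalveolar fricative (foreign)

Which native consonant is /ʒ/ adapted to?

/ʃ/ is closest: same manner (fricative), place distance 0 (postalveolar→postalveolar), voicing differs (+1); total 1. Next closest is /ð/ at distance 2.

ʃ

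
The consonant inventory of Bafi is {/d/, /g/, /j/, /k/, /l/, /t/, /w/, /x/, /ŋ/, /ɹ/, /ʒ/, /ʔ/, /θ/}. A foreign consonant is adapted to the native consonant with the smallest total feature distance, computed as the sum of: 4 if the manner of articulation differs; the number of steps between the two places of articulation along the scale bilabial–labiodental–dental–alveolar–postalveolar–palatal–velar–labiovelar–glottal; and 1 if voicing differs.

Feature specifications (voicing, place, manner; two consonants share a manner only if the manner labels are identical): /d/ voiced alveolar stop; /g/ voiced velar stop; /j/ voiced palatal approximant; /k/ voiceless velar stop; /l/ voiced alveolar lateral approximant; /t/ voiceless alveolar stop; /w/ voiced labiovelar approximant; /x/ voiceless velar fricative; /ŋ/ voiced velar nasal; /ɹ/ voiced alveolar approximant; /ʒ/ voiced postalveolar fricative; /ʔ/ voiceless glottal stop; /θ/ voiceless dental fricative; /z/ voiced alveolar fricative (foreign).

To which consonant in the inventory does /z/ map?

ʒ

/ʒ/ is closest: same manner (fricative), place distance 1 (alveolar→postalveolar), same voicing; total 1. Next closest is /θ/ at distance 2.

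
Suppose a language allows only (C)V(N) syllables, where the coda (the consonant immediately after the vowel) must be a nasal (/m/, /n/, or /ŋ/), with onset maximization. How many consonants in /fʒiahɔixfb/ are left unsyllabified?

4

Syllabifying with onset maximization leaves /f/, /x/, /f/, /b/ stranded (only a nasal (/m/, /n/, or /ŋ/) is licensed in coda position; onsets are limited to one consonant).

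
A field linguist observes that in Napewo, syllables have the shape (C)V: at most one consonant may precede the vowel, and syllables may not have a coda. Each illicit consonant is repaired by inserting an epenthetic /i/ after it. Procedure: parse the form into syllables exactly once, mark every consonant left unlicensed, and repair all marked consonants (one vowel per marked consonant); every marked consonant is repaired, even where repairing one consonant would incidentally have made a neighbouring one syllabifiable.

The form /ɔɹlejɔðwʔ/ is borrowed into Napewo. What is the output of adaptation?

ɔɹilejɔðiwiʔi

Under (C)V, the unsyllabifiable consonants are /ɹ/, /ð/, /w/, /ʔ/ (no codas are permitted; onsets are limited to one consonant).
Epenthesis after each stranded consonant: /ɹ/ → /ɹi/, /ð/ → /ði/, /w/ → /wi/, /ʔ/ → /ʔi/.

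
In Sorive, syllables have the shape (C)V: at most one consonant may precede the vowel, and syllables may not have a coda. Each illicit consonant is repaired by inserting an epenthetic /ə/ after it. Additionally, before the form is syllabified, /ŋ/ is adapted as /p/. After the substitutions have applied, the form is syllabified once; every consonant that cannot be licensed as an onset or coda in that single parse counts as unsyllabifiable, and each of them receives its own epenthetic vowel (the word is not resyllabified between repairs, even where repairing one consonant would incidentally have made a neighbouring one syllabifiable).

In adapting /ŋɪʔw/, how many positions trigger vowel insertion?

After substitution the input is /pɪʔw/.
The unsyllabifiable consonants are /ʔ/, /w/; each receives one epenthetic vowel.

2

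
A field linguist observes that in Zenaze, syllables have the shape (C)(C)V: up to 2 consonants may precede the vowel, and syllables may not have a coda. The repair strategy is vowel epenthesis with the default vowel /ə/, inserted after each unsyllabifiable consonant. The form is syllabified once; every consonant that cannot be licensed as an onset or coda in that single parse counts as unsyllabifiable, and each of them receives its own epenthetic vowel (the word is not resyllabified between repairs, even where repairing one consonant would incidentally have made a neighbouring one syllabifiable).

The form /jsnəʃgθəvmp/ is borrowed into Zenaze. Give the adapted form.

jəsnəʃəgθəvəməpə

Under (C)(C)V, the unsyllabifiable consonants are /j/, /ʃ/, /v/, /m/, /p/ (no codas are permitted; onsets may contain at most 2 consonants).
Epenthesis after each stranded consonant: /j/ → /jə/, /ʃ/ → /ʃə/, /v/ → /və/, /m/ → /mə/, /p/ → /pə/.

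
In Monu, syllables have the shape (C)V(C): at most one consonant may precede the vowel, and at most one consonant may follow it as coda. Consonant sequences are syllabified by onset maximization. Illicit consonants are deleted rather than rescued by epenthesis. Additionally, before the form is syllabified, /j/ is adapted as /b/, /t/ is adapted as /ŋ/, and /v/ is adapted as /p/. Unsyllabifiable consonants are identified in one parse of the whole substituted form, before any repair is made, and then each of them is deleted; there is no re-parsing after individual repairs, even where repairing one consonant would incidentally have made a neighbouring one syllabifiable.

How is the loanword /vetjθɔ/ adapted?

Substitution: /v/ → /p/, /t/ → /ŋ/, /j/ → /b/, giving /peŋbθɔ/.
Under (C)V(C), the unsyllabifiable consonants are /b/ (at most one coda consonant is licensed; onsets are limited to one consonant).
Each unlicensed consonant is deleted: /b/.

peŋθɔ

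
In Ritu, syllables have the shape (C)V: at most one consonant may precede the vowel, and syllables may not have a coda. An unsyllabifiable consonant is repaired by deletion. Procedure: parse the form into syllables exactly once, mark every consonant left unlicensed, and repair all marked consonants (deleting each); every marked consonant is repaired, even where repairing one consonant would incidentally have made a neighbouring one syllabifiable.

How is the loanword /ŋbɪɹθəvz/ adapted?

Syllabifying with onset maximization leaves /ŋ/, /ɹ/, /v/, /z/ stranded (no codas are permitted; onsets are limited to one consonant).
Deletion applies to /ŋ/, /ɹ/, /v/, /z/.

bɪθə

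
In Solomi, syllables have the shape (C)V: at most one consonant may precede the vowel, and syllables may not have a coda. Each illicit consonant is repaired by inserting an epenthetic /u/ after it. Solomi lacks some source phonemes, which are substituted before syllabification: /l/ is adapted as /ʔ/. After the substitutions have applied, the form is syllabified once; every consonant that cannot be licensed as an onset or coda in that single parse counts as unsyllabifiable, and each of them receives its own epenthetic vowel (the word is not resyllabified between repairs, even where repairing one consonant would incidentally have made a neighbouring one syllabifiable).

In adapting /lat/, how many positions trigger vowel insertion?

1

After substitution the input is /ʔat/.
The unsyllabifiable consonants are /t/; each receives one epenthetic vowel.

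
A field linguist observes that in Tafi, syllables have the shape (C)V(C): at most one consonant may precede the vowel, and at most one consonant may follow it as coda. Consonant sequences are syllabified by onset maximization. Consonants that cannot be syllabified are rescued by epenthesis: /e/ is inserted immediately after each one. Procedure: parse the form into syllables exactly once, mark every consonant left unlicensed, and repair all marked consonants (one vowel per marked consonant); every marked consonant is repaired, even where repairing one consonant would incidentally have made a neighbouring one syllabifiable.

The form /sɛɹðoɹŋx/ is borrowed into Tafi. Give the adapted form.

sɛɹðoɹŋexe

The consonants /ŋ/, /x/ cannot be parsed into a legal (C)V(C) syllable (at most one coda consonant is licensed; onsets are limited to one consonant).
Each unlicensed consonant becomes the onset of a new syllable: /ŋ/ → /ŋe/, /x/ → /xe/.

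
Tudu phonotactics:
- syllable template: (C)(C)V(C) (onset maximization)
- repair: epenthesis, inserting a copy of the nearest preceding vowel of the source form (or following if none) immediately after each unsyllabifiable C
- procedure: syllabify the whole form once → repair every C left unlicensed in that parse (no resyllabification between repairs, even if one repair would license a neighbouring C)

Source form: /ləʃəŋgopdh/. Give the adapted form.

The consonants /d/, /h/ cannot be parsed into a legal (C)(C)V(C) syllable (at most one coda consonant is licensed; onsets may contain at most 2 consonants).
Each unlicensed consonant becomes the onset of a new syllable: /d/ → /do/, /h/ → /ho/.

ləʃəŋgopdoho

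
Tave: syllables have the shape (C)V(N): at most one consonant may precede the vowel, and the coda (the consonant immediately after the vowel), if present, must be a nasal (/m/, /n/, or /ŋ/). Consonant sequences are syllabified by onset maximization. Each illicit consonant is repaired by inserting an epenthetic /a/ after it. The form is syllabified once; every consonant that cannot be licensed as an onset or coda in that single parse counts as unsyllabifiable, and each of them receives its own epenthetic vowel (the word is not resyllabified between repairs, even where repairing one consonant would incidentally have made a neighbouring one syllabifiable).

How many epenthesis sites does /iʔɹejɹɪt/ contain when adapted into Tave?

The unsyllabifiable consonants are /ʔ/, /j/, /t/; each receives one epenthetic vowel.

3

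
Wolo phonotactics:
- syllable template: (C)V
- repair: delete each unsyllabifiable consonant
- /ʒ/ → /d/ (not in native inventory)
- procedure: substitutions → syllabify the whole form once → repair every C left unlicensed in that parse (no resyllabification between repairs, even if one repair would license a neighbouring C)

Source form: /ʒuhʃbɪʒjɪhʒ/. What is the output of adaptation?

Substitution: /ʒ/ → /d/, giving /duhʃbɪdjɪhd/.
Under (C)V, the unsyllabifiable consonants are /h/, /ʃ/, /d/, /h/, /d/ (no codas are permitted; onsets are limited to one consonant).
Deletion applies to /h/, /ʃ/, /d/, /h/, /d/.

dubɪjɪ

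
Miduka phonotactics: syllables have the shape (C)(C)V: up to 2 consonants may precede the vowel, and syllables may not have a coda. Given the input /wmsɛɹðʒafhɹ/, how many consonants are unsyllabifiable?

Under (C)(C)V, the unsyllabifiable consonants are /w/, /ɹ/, /f/, /h/, /ɹ/ (no codas are permitted; onsets may contain at most 2 consonants).

5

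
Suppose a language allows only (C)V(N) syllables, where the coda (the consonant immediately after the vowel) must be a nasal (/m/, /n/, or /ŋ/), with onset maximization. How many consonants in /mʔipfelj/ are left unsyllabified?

Syllabifying with onset maximization leaves /m/, /p/, /l/, /j/ stranded (only a nasal (/m/, /n/, or /ŋ/) is licensed in coda position; onsets are limited to one consonant).

4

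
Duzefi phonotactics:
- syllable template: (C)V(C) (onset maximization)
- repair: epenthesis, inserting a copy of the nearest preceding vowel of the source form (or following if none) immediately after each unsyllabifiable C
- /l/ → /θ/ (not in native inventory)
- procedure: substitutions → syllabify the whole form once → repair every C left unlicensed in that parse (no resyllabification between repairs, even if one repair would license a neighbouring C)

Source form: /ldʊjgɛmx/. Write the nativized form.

θʊdʊjgɛmxɛ

Substitution: /l/ → /θ/, giving /θdʊjgɛmx/.
Under (C)V(C), the unsyllabifiable consonants are /θ/, /x/ (at most one coda consonant is licensed; onsets are limited to one consonant).
Epenthesis after each stranded consonant: /θ/ → /θʊ/, /x/ → /xɛ/.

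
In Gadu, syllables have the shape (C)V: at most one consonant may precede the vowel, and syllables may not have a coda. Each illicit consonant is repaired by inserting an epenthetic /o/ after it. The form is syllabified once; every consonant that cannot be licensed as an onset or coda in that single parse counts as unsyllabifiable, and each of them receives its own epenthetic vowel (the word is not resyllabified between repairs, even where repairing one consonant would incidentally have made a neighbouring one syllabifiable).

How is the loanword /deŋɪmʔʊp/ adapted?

Under (C)V, the unsyllabifiable consonants are /m/, /p/ (no codas are permitted; onsets are limited to one consonant).
Epenthesis after each stranded consonant: /m/ → /mo/, /p/ → /po/.

deŋɪmoʔʊpo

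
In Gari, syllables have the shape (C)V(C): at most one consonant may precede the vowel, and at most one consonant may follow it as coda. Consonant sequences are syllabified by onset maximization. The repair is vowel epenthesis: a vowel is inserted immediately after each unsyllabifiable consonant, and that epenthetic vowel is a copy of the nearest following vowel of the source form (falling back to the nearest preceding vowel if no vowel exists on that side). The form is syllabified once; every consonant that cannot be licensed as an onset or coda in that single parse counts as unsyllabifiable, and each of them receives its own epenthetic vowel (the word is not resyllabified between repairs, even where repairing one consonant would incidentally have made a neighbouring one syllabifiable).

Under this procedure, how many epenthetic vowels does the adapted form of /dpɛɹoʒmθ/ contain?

The unsyllabifiable consonants are /d/, /m/, /θ/; each receives one epenthetic vowel.

3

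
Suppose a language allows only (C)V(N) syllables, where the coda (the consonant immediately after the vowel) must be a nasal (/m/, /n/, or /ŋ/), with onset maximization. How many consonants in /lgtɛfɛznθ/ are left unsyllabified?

5

Under (C)V(N), the unsyllabifiable consonants are /l/, /g/, /z/, /n/, /θ/ (only a nasal (/m/, /n/, or /ŋ/) is licensed in coda position; onsets are limited to one consonant).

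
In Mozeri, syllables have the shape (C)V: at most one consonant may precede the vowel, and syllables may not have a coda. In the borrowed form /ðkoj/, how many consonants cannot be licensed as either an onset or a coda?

Under (C)V, the unsyllabifiable consonants are /ð/, /j/ (no codas are permitted; onsets are limited to one consonant).

2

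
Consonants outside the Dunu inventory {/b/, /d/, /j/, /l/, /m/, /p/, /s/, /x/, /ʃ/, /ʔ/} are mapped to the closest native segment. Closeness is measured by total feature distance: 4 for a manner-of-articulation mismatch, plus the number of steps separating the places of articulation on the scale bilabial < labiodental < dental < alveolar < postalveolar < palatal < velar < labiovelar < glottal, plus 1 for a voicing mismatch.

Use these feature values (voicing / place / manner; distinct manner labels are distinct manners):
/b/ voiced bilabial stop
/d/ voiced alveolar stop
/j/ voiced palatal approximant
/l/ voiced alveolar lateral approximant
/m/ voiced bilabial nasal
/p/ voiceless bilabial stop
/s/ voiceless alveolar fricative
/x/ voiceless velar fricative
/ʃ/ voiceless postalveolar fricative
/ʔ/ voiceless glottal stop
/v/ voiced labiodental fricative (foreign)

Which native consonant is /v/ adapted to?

s

/s/ is closest: same manner (fricative), place distance 2 (labiodental→alveolar), voicing differs (+1); total 3. Next closest is /ʃ/ at distance 4.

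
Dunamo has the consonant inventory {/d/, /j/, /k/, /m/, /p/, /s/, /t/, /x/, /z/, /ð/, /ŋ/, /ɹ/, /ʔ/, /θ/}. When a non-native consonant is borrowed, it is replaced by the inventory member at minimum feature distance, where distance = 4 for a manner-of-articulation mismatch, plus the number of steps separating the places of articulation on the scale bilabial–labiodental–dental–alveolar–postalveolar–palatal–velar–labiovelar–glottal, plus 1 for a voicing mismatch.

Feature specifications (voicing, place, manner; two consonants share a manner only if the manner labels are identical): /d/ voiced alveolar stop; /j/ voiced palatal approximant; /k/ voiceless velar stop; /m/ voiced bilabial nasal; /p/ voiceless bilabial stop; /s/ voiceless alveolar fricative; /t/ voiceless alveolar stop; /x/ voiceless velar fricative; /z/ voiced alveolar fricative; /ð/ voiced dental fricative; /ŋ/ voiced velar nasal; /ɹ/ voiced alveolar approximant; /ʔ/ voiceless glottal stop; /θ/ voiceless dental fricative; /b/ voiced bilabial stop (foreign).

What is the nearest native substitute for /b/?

/p/ is closest: same manner (stop), place distance 0 (bilabial→bilabial), voicing differs (+1); total 1. Next closest is /d/ at distance 3.

p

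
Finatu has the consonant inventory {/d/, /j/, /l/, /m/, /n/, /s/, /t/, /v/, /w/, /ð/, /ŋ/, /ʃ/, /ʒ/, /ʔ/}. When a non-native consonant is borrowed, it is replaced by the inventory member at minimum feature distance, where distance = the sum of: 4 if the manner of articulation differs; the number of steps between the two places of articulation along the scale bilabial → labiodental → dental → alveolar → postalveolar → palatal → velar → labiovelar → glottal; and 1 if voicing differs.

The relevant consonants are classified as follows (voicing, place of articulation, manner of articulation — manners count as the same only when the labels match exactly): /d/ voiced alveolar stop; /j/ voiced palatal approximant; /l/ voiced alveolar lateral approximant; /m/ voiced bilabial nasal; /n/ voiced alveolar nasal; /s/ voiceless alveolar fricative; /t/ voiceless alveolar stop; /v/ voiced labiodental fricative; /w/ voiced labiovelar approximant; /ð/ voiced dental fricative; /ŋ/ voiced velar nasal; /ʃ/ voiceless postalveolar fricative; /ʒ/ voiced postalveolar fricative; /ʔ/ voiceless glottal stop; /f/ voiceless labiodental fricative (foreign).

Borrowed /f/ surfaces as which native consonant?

/v/ is closest: same manner (fricative), place distance 0 (labiodental→labiodental), voicing differs (+1); total 1. Next closest is /s/ at distance 2.

v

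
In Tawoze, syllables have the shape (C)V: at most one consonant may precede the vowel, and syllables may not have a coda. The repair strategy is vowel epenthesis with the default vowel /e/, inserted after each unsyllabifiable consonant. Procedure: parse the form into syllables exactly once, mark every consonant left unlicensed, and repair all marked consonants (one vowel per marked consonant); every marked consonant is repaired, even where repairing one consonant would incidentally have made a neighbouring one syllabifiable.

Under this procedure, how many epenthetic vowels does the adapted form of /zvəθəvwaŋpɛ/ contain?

3

The unsyllabifiable consonants are /z/, /v/, /ŋ/; each receives one epenthetic vowel.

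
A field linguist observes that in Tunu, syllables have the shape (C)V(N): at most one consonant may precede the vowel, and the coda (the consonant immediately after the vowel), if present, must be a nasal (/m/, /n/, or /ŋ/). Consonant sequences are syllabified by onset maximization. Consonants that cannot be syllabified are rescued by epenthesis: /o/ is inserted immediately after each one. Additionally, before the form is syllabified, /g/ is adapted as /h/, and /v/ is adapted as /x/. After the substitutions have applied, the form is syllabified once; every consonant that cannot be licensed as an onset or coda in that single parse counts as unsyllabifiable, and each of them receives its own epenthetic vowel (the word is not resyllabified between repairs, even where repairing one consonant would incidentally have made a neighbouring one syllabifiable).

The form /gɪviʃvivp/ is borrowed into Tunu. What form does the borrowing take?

hɪxiʃoxixopo

Substitution: /g/ → /h/, /v/ → /x/, giving /hɪxiʃxixp/.
Under (C)V(N), the unsyllabifiable consonants are /ʃ/, /x/, /p/ (only a nasal (/m/, /n/, or /ŋ/) is licensed in coda position; onsets are limited to one consonant).
Inserting the epenthetic vowel yields /ʃ/ → /ʃo/, /x/ → /xo/, /p/ → /po/.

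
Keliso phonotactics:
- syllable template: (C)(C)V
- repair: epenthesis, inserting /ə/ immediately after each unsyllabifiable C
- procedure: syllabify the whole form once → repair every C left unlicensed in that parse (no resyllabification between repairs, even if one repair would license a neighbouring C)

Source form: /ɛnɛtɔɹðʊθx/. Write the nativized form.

ɛnɛtɔɹðʊθəxə

Syllabifying with onset maximization leaves /θ/, /x/ stranded (no codas are permitted; onsets may contain at most 2 consonants).
Inserting the epenthetic vowel yields /θ/ → /θə/, /x/ → /xə/.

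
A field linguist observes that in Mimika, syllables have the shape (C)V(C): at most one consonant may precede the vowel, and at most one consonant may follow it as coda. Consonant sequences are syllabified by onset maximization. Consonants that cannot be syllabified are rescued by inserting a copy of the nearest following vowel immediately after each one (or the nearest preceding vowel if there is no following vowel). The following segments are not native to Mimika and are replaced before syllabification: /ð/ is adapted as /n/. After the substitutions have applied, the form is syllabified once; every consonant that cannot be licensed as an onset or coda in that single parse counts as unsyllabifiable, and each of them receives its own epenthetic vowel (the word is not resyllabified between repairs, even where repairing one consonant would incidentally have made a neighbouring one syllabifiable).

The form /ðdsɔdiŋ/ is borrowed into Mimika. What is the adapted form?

nɔdɔsɔdiŋ

Substitution: /ð/ → /n/, giving /ndsɔdiŋ/.
Under (C)V(C), the unsyllabifiable consonants are /n/, /d/ (at most one coda consonant is licensed; onsets are limited to one consonant).
Each unlicensed consonant becomes the onset of a new syllable: /n/ → /nɔ/, /d/ → /dɔ/.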